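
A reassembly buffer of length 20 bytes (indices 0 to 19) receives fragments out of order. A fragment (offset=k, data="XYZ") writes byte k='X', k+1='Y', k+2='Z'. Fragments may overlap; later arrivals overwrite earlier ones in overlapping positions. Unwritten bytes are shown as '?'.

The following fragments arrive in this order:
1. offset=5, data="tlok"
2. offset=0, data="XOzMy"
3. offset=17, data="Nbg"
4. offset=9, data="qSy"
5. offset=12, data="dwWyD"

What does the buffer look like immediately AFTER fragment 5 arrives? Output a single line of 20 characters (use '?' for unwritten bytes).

Fragment 1: offset=5 data="tlok" -> buffer=?????tlok???????????
Fragment 2: offset=0 data="XOzMy" -> buffer=XOzMytlok???????????
Fragment 3: offset=17 data="Nbg" -> buffer=XOzMytlok????????Nbg
Fragment 4: offset=9 data="qSy" -> buffer=XOzMytlokqSy?????Nbg
Fragment 5: offset=12 data="dwWyD" -> buffer=XOzMytlokqSydwWyDNbg

Answer: XOzMytlokqSydwWyDNbg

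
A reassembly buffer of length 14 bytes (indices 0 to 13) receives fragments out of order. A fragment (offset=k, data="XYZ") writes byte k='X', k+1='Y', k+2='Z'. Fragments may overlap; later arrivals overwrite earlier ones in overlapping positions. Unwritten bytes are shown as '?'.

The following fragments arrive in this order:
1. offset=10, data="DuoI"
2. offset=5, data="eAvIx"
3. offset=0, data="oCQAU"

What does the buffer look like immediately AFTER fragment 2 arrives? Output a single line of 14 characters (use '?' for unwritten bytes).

Answer: ?????eAvIxDuoI

Derivation:
Fragment 1: offset=10 data="DuoI" -> buffer=??????????DuoI
Fragment 2: offset=5 data="eAvIx" -> buffer=?????eAvIxDuoI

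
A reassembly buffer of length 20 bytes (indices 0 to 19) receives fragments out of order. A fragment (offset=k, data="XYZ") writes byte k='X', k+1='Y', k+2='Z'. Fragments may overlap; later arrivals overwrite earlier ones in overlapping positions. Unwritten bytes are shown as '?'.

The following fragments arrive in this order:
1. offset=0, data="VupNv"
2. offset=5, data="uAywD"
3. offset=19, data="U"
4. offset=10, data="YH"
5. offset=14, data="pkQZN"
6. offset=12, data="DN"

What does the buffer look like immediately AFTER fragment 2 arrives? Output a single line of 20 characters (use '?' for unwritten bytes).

Answer: VupNvuAywD??????????

Derivation:
Fragment 1: offset=0 data="VupNv" -> buffer=VupNv???????????????
Fragment 2: offset=5 data="uAywD" -> buffer=VupNvuAywD??????????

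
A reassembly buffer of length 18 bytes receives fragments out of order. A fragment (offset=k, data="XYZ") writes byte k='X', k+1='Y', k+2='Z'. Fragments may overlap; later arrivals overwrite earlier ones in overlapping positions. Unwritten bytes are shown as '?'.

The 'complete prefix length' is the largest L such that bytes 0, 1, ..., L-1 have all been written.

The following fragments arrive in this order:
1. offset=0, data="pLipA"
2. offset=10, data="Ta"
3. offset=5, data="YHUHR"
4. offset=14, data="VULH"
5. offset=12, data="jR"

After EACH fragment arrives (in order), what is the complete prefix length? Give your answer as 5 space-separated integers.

Answer: 5 5 12 12 18

Derivation:
Fragment 1: offset=0 data="pLipA" -> buffer=pLipA????????????? -> prefix_len=5
Fragment 2: offset=10 data="Ta" -> buffer=pLipA?????Ta?????? -> prefix_len=5
Fragment 3: offset=5 data="YHUHR" -> buffer=pLipAYHUHRTa?????? -> prefix_len=12
Fragment 4: offset=14 data="VULH" -> buffer=pLipAYHUHRTa??VULH -> prefix_len=12
Fragment 5: offset=12 data="jR" -> buffer=pLipAYHUHRTajRVULH -> prefix_len=18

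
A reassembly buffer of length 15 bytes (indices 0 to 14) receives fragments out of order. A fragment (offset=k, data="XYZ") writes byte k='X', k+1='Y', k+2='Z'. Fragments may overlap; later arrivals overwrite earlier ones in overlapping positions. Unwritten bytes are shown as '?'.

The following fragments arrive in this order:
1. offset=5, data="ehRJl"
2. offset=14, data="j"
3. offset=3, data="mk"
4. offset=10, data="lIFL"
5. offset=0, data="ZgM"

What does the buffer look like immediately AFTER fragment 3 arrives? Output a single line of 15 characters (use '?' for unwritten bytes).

Answer: ???mkehRJl????j

Derivation:
Fragment 1: offset=5 data="ehRJl" -> buffer=?????ehRJl?????
Fragment 2: offset=14 data="j" -> buffer=?????ehRJl????j
Fragment 3: offset=3 data="mk" -> buffer=???mkehRJl????j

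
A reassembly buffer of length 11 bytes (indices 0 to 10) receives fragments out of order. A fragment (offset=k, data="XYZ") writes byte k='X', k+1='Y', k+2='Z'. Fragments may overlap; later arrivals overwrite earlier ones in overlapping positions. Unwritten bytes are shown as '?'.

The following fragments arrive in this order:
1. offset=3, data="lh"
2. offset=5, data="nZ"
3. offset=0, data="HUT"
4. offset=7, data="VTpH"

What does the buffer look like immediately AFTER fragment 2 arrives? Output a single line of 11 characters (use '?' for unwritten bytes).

Answer: ???lhnZ????

Derivation:
Fragment 1: offset=3 data="lh" -> buffer=???lh??????
Fragment 2: offset=5 data="nZ" -> buffer=???lhnZ????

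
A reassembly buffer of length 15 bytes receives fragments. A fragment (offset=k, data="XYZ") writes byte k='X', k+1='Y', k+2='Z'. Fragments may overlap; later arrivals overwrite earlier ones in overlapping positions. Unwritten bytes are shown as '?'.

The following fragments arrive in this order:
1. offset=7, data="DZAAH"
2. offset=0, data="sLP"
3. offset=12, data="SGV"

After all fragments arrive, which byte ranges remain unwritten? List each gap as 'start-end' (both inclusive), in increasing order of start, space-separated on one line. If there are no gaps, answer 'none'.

Answer: 3-6

Derivation:
Fragment 1: offset=7 len=5
Fragment 2: offset=0 len=3
Fragment 3: offset=12 len=3
Gaps: 3-6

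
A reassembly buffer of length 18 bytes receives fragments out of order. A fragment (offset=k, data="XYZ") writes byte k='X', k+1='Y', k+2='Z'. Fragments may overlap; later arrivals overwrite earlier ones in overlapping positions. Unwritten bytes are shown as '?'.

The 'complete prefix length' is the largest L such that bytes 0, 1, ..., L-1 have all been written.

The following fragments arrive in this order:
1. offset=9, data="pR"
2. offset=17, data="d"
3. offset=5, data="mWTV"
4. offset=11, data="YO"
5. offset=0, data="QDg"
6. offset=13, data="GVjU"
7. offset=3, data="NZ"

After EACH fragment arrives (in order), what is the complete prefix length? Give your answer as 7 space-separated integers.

Answer: 0 0 0 0 3 3 18

Derivation:
Fragment 1: offset=9 data="pR" -> buffer=?????????pR??????? -> prefix_len=0
Fragment 2: offset=17 data="d" -> buffer=?????????pR??????d -> prefix_len=0
Fragment 3: offset=5 data="mWTV" -> buffer=?????mWTVpR??????d -> prefix_len=0
Fragment 4: offset=11 data="YO" -> buffer=?????mWTVpRYO????d -> prefix_len=0
Fragment 5: offset=0 data="QDg" -> buffer=QDg??mWTVpRYO????d -> prefix_len=3
Fragment 6: offset=13 data="GVjU" -> buffer=QDg??mWTVpRYOGVjUd -> prefix_len=3
Fragment 7: offset=3 data="NZ" -> buffer=QDgNZmWTVpRYOGVjUd -> prefix_len=18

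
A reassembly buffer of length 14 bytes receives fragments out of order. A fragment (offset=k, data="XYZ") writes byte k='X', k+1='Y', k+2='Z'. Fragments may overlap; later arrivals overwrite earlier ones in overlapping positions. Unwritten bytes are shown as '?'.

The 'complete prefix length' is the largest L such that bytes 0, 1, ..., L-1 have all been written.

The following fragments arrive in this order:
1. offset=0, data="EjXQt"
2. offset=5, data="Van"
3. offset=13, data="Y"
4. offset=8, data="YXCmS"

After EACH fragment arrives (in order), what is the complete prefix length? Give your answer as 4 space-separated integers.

Fragment 1: offset=0 data="EjXQt" -> buffer=EjXQt????????? -> prefix_len=5
Fragment 2: offset=5 data="Van" -> buffer=EjXQtVan?????? -> prefix_len=8
Fragment 3: offset=13 data="Y" -> buffer=EjXQtVan?????Y -> prefix_len=8
Fragment 4: offset=8 data="YXCmS" -> buffer=EjXQtVanYXCmSY -> prefix_len=14

Answer: 5 8 8 14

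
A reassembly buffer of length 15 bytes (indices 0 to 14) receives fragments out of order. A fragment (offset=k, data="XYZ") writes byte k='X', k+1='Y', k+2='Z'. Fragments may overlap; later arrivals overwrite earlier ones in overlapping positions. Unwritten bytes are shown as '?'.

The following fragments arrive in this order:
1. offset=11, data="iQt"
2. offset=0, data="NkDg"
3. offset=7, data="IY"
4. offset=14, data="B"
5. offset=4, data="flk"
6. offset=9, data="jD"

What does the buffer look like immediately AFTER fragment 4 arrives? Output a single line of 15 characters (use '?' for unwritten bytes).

Fragment 1: offset=11 data="iQt" -> buffer=???????????iQt?
Fragment 2: offset=0 data="NkDg" -> buffer=NkDg???????iQt?
Fragment 3: offset=7 data="IY" -> buffer=NkDg???IY??iQt?
Fragment 4: offset=14 data="B" -> buffer=NkDg???IY??iQtB

Answer: NkDg???IY??iQtB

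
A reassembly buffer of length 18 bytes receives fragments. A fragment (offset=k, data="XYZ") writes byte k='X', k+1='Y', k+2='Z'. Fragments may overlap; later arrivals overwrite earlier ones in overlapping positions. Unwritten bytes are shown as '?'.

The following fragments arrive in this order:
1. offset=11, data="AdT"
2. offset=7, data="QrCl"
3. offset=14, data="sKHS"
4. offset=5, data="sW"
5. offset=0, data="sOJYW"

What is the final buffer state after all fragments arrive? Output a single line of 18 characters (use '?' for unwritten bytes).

Answer: sOJYWsWQrClAdTsKHS

Derivation:
Fragment 1: offset=11 data="AdT" -> buffer=???????????AdT????
Fragment 2: offset=7 data="QrCl" -> buffer=???????QrClAdT????
Fragment 3: offset=14 data="sKHS" -> buffer=???????QrClAdTsKHS
Fragment 4: offset=5 data="sW" -> buffer=?????sWQrClAdTsKHS
Fragment 5: offset=0 data="sOJYW" -> buffer=sOJYWsWQrClAdTsKHS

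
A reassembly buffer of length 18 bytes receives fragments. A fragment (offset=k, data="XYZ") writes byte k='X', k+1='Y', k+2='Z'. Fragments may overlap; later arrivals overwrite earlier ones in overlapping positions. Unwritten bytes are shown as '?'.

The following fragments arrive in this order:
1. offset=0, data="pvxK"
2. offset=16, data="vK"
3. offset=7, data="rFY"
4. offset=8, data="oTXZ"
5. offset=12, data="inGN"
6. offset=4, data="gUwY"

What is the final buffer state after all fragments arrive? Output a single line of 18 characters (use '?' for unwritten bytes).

Fragment 1: offset=0 data="pvxK" -> buffer=pvxK??????????????
Fragment 2: offset=16 data="vK" -> buffer=pvxK????????????vK
Fragment 3: offset=7 data="rFY" -> buffer=pvxK???rFY??????vK
Fragment 4: offset=8 data="oTXZ" -> buffer=pvxK???roTXZ????vK
Fragment 5: offset=12 data="inGN" -> buffer=pvxK???roTXZinGNvK
Fragment 6: offset=4 data="gUwY" -> buffer=pvxKgUwYoTXZinGNvK

Answer: pvxKgUwYoTXZinGNvK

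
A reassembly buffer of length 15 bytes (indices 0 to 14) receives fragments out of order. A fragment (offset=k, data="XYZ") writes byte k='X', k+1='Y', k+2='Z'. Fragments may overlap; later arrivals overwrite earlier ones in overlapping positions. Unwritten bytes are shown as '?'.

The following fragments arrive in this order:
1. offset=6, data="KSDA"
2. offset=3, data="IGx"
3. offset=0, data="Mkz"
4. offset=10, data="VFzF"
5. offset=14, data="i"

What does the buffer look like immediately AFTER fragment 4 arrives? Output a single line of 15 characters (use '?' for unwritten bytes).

Answer: MkzIGxKSDAVFzF?

Derivation:
Fragment 1: offset=6 data="KSDA" -> buffer=??????KSDA?????
Fragment 2: offset=3 data="IGx" -> buffer=???IGxKSDA?????
Fragment 3: offset=0 data="Mkz" -> buffer=MkzIGxKSDA?????
Fragment 4: offset=10 data="VFzF" -> buffer=MkzIGxKSDAVFzF?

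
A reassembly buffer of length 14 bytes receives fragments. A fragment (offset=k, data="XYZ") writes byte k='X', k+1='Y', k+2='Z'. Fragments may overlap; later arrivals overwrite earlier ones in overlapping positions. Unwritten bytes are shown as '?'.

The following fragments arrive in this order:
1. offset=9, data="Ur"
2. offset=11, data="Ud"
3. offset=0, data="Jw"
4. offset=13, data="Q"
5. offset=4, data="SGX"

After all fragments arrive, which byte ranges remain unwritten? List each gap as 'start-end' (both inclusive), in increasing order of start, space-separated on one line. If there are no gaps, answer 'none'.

Fragment 1: offset=9 len=2
Fragment 2: offset=11 len=2
Fragment 3: offset=0 len=2
Fragment 4: offset=13 len=1
Fragment 5: offset=4 len=3
Gaps: 2-3 7-8

Answer: 2-3 7-8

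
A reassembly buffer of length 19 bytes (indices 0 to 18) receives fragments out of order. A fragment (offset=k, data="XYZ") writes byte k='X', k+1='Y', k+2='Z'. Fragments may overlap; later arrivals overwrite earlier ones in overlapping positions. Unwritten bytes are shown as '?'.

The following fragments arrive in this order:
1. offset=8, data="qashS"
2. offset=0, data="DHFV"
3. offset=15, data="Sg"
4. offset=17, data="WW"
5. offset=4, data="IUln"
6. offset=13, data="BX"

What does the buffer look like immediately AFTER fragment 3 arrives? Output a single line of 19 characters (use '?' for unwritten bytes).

Fragment 1: offset=8 data="qashS" -> buffer=????????qashS??????
Fragment 2: offset=0 data="DHFV" -> buffer=DHFV????qashS??????
Fragment 3: offset=15 data="Sg" -> buffer=DHFV????qashS??Sg??

Answer: DHFV????qashS??Sg??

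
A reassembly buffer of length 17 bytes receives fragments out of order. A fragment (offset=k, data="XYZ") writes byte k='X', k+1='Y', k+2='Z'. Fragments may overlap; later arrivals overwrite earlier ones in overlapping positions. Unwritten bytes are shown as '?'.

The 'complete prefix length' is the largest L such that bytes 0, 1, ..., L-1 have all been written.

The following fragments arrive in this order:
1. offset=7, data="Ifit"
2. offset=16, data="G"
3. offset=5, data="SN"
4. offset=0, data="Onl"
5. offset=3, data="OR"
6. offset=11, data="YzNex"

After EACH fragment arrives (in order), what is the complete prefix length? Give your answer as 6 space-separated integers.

Fragment 1: offset=7 data="Ifit" -> buffer=???????Ifit?????? -> prefix_len=0
Fragment 2: offset=16 data="G" -> buffer=???????Ifit?????G -> prefix_len=0
Fragment 3: offset=5 data="SN" -> buffer=?????SNIfit?????G -> prefix_len=0
Fragment 4: offset=0 data="Onl" -> buffer=Onl??SNIfit?????G -> prefix_len=3
Fragment 5: offset=3 data="OR" -> buffer=OnlORSNIfit?????G -> prefix_len=11
Fragment 6: offset=11 data="YzNex" -> buffer=OnlORSNIfitYzNexG -> prefix_len=17

Answer: 0 0 0 3 11 17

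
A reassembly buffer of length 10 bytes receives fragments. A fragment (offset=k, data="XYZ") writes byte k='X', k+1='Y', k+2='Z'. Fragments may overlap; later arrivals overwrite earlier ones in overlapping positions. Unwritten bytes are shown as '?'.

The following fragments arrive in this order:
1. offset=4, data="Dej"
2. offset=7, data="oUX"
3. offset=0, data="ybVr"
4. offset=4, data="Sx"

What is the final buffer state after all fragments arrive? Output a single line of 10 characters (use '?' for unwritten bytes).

Answer: ybVrSxjoUX

Derivation:
Fragment 1: offset=4 data="Dej" -> buffer=????Dej???
Fragment 2: offset=7 data="oUX" -> buffer=????DejoUX
Fragment 3: offset=0 data="ybVr" -> buffer=ybVrDejoUX
Fragment 4: offset=4 data="Sx" -> buffer=ybVrSxjoUX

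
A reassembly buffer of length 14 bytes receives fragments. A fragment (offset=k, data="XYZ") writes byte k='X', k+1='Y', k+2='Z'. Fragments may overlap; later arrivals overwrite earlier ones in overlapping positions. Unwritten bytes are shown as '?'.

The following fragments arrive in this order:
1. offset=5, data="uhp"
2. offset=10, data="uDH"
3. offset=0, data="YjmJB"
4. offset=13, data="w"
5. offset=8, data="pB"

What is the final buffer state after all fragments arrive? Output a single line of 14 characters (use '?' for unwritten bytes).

Fragment 1: offset=5 data="uhp" -> buffer=?????uhp??????
Fragment 2: offset=10 data="uDH" -> buffer=?????uhp??uDH?
Fragment 3: offset=0 data="YjmJB" -> buffer=YjmJBuhp??uDH?
Fragment 4: offset=13 data="w" -> buffer=YjmJBuhp??uDHw
Fragment 5: offset=8 data="pB" -> buffer=YjmJBuhppBuDHw

Answer: YjmJBuhppBuDHw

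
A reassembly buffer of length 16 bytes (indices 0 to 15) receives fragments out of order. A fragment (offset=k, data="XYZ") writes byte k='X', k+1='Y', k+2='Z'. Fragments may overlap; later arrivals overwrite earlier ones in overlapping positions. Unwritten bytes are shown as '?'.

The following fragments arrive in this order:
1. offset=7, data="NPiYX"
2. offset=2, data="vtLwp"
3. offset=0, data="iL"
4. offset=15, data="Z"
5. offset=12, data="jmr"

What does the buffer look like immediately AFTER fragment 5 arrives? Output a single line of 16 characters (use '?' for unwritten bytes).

Answer: iLvtLwpNPiYXjmrZ

Derivation:
Fragment 1: offset=7 data="NPiYX" -> buffer=???????NPiYX????
Fragment 2: offset=2 data="vtLwp" -> buffer=??vtLwpNPiYX????
Fragment 3: offset=0 data="iL" -> buffer=iLvtLwpNPiYX????
Fragment 4: offset=15 data="Z" -> buffer=iLvtLwpNPiYX???Z
Fragment 5: offset=12 data="jmr" -> buffer=iLvtLwpNPiYXjmrZ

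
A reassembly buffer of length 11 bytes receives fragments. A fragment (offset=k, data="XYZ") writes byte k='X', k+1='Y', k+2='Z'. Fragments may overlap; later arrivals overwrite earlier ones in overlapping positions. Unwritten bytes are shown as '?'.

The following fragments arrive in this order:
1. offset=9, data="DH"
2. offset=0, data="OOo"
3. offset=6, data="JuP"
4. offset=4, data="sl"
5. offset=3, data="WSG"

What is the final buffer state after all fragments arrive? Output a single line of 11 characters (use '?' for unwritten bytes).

Answer: OOoWSGJuPDH

Derivation:
Fragment 1: offset=9 data="DH" -> buffer=?????????DH
Fragment 2: offset=0 data="OOo" -> buffer=OOo??????DH
Fragment 3: offset=6 data="JuP" -> buffer=OOo???JuPDH
Fragment 4: offset=4 data="sl" -> buffer=OOo?slJuPDH
Fragment 5: offset=3 data="WSG" -> buffer=OOoWSGJuPDH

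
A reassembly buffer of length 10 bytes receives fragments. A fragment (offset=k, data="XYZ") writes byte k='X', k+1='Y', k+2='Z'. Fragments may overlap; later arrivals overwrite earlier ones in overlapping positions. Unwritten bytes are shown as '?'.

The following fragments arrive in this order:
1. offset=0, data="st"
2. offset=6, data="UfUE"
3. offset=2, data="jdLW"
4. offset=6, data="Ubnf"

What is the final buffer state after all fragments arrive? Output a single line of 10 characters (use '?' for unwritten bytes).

Fragment 1: offset=0 data="st" -> buffer=st????????
Fragment 2: offset=6 data="UfUE" -> buffer=st????UfUE
Fragment 3: offset=2 data="jdLW" -> buffer=stjdLWUfUE
Fragment 4: offset=6 data="Ubnf" -> buffer=stjdLWUbnf

Answer: stjdLWUbnf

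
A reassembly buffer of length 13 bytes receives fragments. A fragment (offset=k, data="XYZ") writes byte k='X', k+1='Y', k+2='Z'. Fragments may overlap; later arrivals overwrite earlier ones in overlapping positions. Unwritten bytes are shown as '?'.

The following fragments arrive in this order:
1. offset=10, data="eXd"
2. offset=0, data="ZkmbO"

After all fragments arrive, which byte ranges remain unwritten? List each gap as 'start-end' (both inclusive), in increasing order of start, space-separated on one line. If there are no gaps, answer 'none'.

Fragment 1: offset=10 len=3
Fragment 2: offset=0 len=5
Gaps: 5-9

Answer: 5-9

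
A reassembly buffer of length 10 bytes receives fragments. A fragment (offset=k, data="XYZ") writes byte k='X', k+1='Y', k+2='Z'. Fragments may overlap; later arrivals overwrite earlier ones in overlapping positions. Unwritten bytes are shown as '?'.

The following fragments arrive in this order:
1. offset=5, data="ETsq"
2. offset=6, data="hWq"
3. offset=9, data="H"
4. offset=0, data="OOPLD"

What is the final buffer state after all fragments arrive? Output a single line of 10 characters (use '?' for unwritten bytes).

Answer: OOPLDEhWqH

Derivation:
Fragment 1: offset=5 data="ETsq" -> buffer=?????ETsq?
Fragment 2: offset=6 data="hWq" -> buffer=?????EhWq?
Fragment 3: offset=9 data="H" -> buffer=?????EhWqH
Fragment 4: offset=0 data="OOPLD" -> buffer=OOPLDEhWqH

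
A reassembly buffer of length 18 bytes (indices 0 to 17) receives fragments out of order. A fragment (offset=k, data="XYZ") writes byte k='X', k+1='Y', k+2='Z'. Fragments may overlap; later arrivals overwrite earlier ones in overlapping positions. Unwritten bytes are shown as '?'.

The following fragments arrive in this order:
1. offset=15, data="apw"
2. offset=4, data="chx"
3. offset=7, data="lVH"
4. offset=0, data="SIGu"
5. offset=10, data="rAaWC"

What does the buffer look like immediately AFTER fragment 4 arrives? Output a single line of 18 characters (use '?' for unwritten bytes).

Fragment 1: offset=15 data="apw" -> buffer=???????????????apw
Fragment 2: offset=4 data="chx" -> buffer=????chx????????apw
Fragment 3: offset=7 data="lVH" -> buffer=????chxlVH?????apw
Fragment 4: offset=0 data="SIGu" -> buffer=SIGuchxlVH?????apw

Answer: SIGuchxlVH?????apw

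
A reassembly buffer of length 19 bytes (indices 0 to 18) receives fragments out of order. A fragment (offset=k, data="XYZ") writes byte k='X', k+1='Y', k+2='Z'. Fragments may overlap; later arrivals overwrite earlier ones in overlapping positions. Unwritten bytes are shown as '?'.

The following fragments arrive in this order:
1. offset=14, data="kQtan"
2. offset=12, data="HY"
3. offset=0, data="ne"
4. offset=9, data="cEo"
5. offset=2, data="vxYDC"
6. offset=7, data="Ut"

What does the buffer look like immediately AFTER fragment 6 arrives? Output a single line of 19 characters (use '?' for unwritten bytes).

Fragment 1: offset=14 data="kQtan" -> buffer=??????????????kQtan
Fragment 2: offset=12 data="HY" -> buffer=????????????HYkQtan
Fragment 3: offset=0 data="ne" -> buffer=ne??????????HYkQtan
Fragment 4: offset=9 data="cEo" -> buffer=ne???????cEoHYkQtan
Fragment 5: offset=2 data="vxYDC" -> buffer=nevxYDC??cEoHYkQtan
Fragment 6: offset=7 data="Ut" -> buffer=nevxYDCUtcEoHYkQtan

Answer: nevxYDCUtcEoHYkQtan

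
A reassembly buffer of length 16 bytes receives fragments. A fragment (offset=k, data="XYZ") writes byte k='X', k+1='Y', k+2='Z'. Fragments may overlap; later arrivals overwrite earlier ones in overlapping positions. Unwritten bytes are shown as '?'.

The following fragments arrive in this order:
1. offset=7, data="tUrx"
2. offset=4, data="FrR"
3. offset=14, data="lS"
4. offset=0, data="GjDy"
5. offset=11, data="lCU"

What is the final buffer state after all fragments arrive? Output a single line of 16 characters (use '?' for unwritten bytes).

Fragment 1: offset=7 data="tUrx" -> buffer=???????tUrx?????
Fragment 2: offset=4 data="FrR" -> buffer=????FrRtUrx?????
Fragment 3: offset=14 data="lS" -> buffer=????FrRtUrx???lS
Fragment 4: offset=0 data="GjDy" -> buffer=GjDyFrRtUrx???lS
Fragment 5: offset=11 data="lCU" -> buffer=GjDyFrRtUrxlCUlS

Answer: GjDyFrRtUrxlCUlS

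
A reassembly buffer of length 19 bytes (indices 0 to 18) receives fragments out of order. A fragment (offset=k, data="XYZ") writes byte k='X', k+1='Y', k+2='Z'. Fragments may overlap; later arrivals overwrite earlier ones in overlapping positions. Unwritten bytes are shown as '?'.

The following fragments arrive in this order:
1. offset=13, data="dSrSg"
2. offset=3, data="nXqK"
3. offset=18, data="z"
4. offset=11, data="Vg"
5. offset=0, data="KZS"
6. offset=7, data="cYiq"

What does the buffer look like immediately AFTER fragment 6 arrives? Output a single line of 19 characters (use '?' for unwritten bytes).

Answer: KZSnXqKcYiqVgdSrSgz

Derivation:
Fragment 1: offset=13 data="dSrSg" -> buffer=?????????????dSrSg?
Fragment 2: offset=3 data="nXqK" -> buffer=???nXqK??????dSrSg?
Fragment 3: offset=18 data="z" -> buffer=???nXqK??????dSrSgz
Fragment 4: offset=11 data="Vg" -> buffer=???nXqK????VgdSrSgz
Fragment 5: offset=0 data="KZS" -> buffer=KZSnXqK????VgdSrSgz
Fragment 6: offset=7 data="cYiq" -> buffer=KZSnXqKcYiqVgdSrSgz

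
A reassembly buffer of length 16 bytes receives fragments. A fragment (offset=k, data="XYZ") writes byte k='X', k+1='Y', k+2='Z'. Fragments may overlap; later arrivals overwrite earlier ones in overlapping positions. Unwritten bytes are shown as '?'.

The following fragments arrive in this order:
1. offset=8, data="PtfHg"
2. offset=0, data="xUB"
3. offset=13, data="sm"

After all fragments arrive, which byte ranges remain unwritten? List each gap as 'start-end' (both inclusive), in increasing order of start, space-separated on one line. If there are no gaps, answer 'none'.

Answer: 3-7 15-15

Derivation:
Fragment 1: offset=8 len=5
Fragment 2: offset=0 len=3
Fragment 3: offset=13 len=2
Gaps: 3-7 15-15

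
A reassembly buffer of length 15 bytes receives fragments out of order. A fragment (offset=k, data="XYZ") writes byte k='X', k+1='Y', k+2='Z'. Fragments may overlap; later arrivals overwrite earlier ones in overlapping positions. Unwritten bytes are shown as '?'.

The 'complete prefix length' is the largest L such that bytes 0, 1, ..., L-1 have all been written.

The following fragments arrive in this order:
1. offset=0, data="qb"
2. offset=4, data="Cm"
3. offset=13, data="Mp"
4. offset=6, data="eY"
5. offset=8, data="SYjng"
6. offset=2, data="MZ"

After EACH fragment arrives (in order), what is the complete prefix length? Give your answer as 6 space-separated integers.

Fragment 1: offset=0 data="qb" -> buffer=qb????????????? -> prefix_len=2
Fragment 2: offset=4 data="Cm" -> buffer=qb??Cm????????? -> prefix_len=2
Fragment 3: offset=13 data="Mp" -> buffer=qb??Cm???????Mp -> prefix_len=2
Fragment 4: offset=6 data="eY" -> buffer=qb??CmeY?????Mp -> prefix_len=2
Fragment 5: offset=8 data="SYjng" -> buffer=qb??CmeYSYjngMp -> prefix_len=2
Fragment 6: offset=2 data="MZ" -> buffer=qbMZCmeYSYjngMp -> prefix_len=15

Answer: 2 2 2 2 2 15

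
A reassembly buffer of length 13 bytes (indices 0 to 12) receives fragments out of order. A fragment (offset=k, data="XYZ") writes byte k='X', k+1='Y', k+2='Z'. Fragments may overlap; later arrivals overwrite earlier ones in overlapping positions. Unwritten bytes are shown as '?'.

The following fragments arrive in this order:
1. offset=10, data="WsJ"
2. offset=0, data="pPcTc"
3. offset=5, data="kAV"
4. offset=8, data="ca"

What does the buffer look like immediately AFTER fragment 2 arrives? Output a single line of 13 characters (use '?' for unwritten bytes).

Fragment 1: offset=10 data="WsJ" -> buffer=??????????WsJ
Fragment 2: offset=0 data="pPcTc" -> buffer=pPcTc?????WsJ

Answer: pPcTc?????WsJ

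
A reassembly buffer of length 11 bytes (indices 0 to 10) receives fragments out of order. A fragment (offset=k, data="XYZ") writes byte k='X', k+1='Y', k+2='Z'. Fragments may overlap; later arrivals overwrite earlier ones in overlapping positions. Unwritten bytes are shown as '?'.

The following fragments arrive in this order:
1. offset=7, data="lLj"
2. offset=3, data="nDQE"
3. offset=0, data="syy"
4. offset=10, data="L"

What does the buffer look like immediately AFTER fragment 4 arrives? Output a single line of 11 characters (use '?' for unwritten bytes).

Fragment 1: offset=7 data="lLj" -> buffer=???????lLj?
Fragment 2: offset=3 data="nDQE" -> buffer=???nDQElLj?
Fragment 3: offset=0 data="syy" -> buffer=syynDQElLj?
Fragment 4: offset=10 data="L" -> buffer=syynDQElLjL

Answer: syynDQElLjL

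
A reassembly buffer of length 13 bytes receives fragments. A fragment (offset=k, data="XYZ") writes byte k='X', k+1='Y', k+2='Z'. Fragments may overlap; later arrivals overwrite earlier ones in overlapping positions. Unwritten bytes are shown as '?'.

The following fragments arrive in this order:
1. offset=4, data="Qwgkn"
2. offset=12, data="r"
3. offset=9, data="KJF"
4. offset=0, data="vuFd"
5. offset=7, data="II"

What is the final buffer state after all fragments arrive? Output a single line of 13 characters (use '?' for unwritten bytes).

Answer: vuFdQwgIIKJFr

Derivation:
Fragment 1: offset=4 data="Qwgkn" -> buffer=????Qwgkn????
Fragment 2: offset=12 data="r" -> buffer=????Qwgkn???r
Fragment 3: offset=9 data="KJF" -> buffer=????QwgknKJFr
Fragment 4: offset=0 data="vuFd" -> buffer=vuFdQwgknKJFr
Fragment 5: offset=7 data="II" -> buffer=vuFdQwgIIKJFr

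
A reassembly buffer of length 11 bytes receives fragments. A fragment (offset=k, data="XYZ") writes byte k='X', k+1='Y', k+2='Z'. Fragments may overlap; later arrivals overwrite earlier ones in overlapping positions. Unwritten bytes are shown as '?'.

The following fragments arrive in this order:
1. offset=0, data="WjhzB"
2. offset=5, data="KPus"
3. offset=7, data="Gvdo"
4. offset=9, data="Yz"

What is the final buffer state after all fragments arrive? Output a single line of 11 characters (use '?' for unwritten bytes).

Fragment 1: offset=0 data="WjhzB" -> buffer=WjhzB??????
Fragment 2: offset=5 data="KPus" -> buffer=WjhzBKPus??
Fragment 3: offset=7 data="Gvdo" -> buffer=WjhzBKPGvdo
Fragment 4: offset=9 data="Yz" -> buffer=WjhzBKPGvYz

Answer: WjhzBKPGvYz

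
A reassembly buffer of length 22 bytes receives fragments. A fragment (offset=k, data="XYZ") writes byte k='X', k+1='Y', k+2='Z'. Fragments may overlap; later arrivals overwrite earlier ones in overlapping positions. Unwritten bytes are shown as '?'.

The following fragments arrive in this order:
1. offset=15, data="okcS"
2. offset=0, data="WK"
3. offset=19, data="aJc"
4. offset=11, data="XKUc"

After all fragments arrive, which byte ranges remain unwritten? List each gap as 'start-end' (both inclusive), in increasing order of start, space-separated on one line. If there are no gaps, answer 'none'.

Answer: 2-10

Derivation:
Fragment 1: offset=15 len=4
Fragment 2: offset=0 len=2
Fragment 3: offset=19 len=3
Fragment 4: offset=11 len=4
Gaps: 2-10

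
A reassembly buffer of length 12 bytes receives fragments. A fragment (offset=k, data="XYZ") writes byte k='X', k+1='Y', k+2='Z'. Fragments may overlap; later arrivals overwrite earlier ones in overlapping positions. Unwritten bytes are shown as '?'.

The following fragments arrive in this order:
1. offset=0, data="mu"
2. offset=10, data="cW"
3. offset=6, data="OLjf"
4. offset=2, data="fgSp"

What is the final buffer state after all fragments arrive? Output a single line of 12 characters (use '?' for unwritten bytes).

Fragment 1: offset=0 data="mu" -> buffer=mu??????????
Fragment 2: offset=10 data="cW" -> buffer=mu????????cW
Fragment 3: offset=6 data="OLjf" -> buffer=mu????OLjfcW
Fragment 4: offset=2 data="fgSp" -> buffer=mufgSpOLjfcW

Answer: mufgSpOLjfcW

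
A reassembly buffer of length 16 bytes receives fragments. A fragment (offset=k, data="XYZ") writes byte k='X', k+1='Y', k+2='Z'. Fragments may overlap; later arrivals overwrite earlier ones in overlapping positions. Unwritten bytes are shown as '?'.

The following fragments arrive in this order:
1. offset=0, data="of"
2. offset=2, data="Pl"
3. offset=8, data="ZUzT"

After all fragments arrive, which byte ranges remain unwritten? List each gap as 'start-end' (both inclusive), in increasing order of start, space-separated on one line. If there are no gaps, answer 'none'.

Fragment 1: offset=0 len=2
Fragment 2: offset=2 len=2
Fragment 3: offset=8 len=4
Gaps: 4-7 12-15

Answer: 4-7 12-15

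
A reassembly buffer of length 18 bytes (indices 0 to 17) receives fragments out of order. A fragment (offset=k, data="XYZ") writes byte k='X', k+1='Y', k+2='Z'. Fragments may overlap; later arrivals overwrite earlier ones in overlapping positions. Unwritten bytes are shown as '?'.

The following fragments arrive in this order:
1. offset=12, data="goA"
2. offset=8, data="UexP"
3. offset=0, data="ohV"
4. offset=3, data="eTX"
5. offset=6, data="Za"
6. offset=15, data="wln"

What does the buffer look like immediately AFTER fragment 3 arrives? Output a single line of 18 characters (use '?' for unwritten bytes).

Answer: ohV?????UexPgoA???

Derivation:
Fragment 1: offset=12 data="goA" -> buffer=????????????goA???
Fragment 2: offset=8 data="UexP" -> buffer=????????UexPgoA???
Fragment 3: offset=0 data="ohV" -> buffer=ohV?????UexPgoA???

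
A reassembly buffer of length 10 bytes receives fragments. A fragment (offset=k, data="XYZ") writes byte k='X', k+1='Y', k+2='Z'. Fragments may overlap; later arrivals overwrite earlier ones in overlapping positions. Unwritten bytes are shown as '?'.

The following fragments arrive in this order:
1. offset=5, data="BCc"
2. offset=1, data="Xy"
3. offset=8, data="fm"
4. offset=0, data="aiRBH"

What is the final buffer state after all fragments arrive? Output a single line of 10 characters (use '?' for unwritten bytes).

Answer: aiRBHBCcfm

Derivation:
Fragment 1: offset=5 data="BCc" -> buffer=?????BCc??
Fragment 2: offset=1 data="Xy" -> buffer=?Xy??BCc??
Fragment 3: offset=8 data="fm" -> buffer=?Xy??BCcfm
Fragment 4: offset=0 data="aiRBH" -> buffer=aiRBHBCcfm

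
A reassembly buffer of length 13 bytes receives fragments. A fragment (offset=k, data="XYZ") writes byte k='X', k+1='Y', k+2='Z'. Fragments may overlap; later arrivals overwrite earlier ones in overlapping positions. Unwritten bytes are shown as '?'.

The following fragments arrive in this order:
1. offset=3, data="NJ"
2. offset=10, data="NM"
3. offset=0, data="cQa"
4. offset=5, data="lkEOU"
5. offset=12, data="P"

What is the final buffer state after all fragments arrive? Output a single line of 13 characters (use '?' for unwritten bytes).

Fragment 1: offset=3 data="NJ" -> buffer=???NJ????????
Fragment 2: offset=10 data="NM" -> buffer=???NJ?????NM?
Fragment 3: offset=0 data="cQa" -> buffer=cQaNJ?????NM?
Fragment 4: offset=5 data="lkEOU" -> buffer=cQaNJlkEOUNM?
Fragment 5: offset=12 data="P" -> buffer=cQaNJlkEOUNMP

Answer: cQaNJlkEOUNMP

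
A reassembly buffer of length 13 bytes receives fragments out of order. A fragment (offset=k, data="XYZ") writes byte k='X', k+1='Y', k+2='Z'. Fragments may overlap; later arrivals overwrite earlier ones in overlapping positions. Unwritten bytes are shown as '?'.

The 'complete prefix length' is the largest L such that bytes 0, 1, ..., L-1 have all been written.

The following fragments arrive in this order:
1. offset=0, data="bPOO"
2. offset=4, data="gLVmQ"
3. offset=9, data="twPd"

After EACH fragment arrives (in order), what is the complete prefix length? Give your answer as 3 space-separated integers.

Answer: 4 9 13

Derivation:
Fragment 1: offset=0 data="bPOO" -> buffer=bPOO????????? -> prefix_len=4
Fragment 2: offset=4 data="gLVmQ" -> buffer=bPOOgLVmQ???? -> prefix_len=9
Fragment 3: offset=9 data="twPd" -> buffer=bPOOgLVmQtwPd -> prefix_len=13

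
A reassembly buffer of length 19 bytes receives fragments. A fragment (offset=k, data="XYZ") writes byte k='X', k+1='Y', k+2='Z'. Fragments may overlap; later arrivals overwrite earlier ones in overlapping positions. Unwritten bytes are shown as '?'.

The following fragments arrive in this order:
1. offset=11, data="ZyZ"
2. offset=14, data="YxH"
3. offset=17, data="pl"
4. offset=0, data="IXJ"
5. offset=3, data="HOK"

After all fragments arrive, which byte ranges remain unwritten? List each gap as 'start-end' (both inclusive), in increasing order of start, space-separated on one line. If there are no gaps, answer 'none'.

Answer: 6-10

Derivation:
Fragment 1: offset=11 len=3
Fragment 2: offset=14 len=3
Fragment 3: offset=17 len=2
Fragment 4: offset=0 len=3
Fragment 5: offset=3 len=3
Gaps: 6-10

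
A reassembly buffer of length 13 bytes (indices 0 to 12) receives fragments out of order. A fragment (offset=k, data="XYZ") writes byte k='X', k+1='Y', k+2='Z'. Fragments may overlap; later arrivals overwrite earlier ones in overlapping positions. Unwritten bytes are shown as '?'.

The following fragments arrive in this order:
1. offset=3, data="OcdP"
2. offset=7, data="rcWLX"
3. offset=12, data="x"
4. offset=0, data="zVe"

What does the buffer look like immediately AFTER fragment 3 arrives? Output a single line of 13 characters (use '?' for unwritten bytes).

Fragment 1: offset=3 data="OcdP" -> buffer=???OcdP??????
Fragment 2: offset=7 data="rcWLX" -> buffer=???OcdPrcWLX?
Fragment 3: offset=12 data="x" -> buffer=???OcdPrcWLXx

Answer: ???OcdPrcWLXx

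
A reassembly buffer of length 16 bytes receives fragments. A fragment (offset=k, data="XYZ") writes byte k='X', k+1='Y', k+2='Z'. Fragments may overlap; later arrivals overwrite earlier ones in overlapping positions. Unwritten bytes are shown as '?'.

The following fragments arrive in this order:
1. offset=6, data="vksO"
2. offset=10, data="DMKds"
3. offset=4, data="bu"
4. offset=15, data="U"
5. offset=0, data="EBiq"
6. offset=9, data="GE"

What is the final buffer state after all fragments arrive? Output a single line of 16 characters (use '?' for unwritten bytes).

Answer: EBiqbuvksGEMKdsU

Derivation:
Fragment 1: offset=6 data="vksO" -> buffer=??????vksO??????
Fragment 2: offset=10 data="DMKds" -> buffer=??????vksODMKds?
Fragment 3: offset=4 data="bu" -> buffer=????buvksODMKds?
Fragment 4: offset=15 data="U" -> buffer=????buvksODMKdsU
Fragment 5: offset=0 data="EBiq" -> buffer=EBiqbuvksODMKdsU
Fragment 6: offset=9 data="GE" -> buffer=EBiqbuvksGEMKdsU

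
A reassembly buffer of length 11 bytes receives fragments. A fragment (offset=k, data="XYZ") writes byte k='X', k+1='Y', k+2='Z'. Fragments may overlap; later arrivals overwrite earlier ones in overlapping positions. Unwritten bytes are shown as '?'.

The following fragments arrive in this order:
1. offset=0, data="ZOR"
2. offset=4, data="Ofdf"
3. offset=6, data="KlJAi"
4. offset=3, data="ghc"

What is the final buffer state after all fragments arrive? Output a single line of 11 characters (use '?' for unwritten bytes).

Fragment 1: offset=0 data="ZOR" -> buffer=ZOR????????
Fragment 2: offset=4 data="Ofdf" -> buffer=ZOR?Ofdf???
Fragment 3: offset=6 data="KlJAi" -> buffer=ZOR?OfKlJAi
Fragment 4: offset=3 data="ghc" -> buffer=ZORghcKlJAi

Answer: ZORghcKlJAi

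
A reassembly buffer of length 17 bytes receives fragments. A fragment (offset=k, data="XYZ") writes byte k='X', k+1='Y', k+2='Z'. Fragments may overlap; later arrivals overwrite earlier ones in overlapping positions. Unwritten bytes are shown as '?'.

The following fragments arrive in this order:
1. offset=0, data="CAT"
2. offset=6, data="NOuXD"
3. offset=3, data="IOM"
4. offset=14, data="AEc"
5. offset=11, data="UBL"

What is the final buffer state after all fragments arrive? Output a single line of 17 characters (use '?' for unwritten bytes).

Answer: CATIOMNOuXDUBLAEc

Derivation:
Fragment 1: offset=0 data="CAT" -> buffer=CAT??????????????
Fragment 2: offset=6 data="NOuXD" -> buffer=CAT???NOuXD??????
Fragment 3: offset=3 data="IOM" -> buffer=CATIOMNOuXD??????
Fragment 4: offset=14 data="AEc" -> buffer=CATIOMNOuXD???AEc
Fragment 5: offset=11 data="UBL" -> buffer=CATIOMNOuXDUBLAEc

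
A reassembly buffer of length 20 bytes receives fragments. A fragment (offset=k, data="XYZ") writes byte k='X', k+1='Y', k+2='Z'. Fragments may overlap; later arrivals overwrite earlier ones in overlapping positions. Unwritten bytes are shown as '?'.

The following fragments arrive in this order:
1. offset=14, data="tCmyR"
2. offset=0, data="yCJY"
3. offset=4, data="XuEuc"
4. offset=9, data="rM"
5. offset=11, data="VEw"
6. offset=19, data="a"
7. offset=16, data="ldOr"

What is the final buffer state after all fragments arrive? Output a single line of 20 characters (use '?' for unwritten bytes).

Fragment 1: offset=14 data="tCmyR" -> buffer=??????????????tCmyR?
Fragment 2: offset=0 data="yCJY" -> buffer=yCJY??????????tCmyR?
Fragment 3: offset=4 data="XuEuc" -> buffer=yCJYXuEuc?????tCmyR?
Fragment 4: offset=9 data="rM" -> buffer=yCJYXuEucrM???tCmyR?
Fragment 5: offset=11 data="VEw" -> buffer=yCJYXuEucrMVEwtCmyR?
Fragment 6: offset=19 data="a" -> buffer=yCJYXuEucrMVEwtCmyRa
Fragment 7: offset=16 data="ldOr" -> buffer=yCJYXuEucrMVEwtCldOr

Answer: yCJYXuEucrMVEwtCldOr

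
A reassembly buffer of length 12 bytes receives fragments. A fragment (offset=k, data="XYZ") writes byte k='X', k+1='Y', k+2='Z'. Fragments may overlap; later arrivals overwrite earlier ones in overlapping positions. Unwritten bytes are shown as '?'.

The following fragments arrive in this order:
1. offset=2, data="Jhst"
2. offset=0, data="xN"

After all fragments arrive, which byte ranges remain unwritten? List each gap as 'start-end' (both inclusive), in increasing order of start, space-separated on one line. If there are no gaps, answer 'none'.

Fragment 1: offset=2 len=4
Fragment 2: offset=0 len=2
Gaps: 6-11

Answer: 6-11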